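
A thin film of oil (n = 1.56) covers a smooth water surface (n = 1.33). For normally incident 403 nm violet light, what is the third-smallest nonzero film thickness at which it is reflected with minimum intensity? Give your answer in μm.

0.388 μm

At the upper boundary (n = 1.0 to n = 1.56) the reflected ray undergoes a half-wave phase shift.
At the lower boundary (n = 1.56 to n = 1.33) the reflected ray undergoes no phase shift.
The two reflections differ by half a wavelength.
So the condition for destructive reflection is 2 n t = m λ.
The third-smallest nonzero thickness corresponds to m = 3: t = m λ / (2 n) = 3.00 × 403 / (2 × 1.56) = 388 nm.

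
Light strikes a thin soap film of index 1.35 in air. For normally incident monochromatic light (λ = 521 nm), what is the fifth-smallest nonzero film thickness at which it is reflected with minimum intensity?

965 nm

Top surface (1.0 → 1.35): reflection off a higher-index medium gives a half-wave phase shift.
Bottom surface (1.35 → 1.0): reflection off a lower-index medium gives no phase shift.
Net: one phase inversion between the two reflected rays.
With one net inversion, destructive interference in reflection requires 2 n t = m λ.
The fifth-smallest nonzero thickness corresponds to m = 5: t = m λ / (2 n) = 5.00 × 521 / (2 × 1.35) = 965 nm.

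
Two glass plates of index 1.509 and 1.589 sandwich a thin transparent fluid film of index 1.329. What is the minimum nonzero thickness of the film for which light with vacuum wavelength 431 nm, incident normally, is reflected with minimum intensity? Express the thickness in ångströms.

Top surface (1.509 → 1.329): reflection off a lower-index medium gives no phase shift.
Ray reflecting at the bottom interface goes from n = 1.329 toward n = 1.589: a half-wave phase shift.
Exactly one π shift → a net half-wave offset.
With one net inversion, destructive interference in reflection requires 2 n t = m λ.
Minimum nonzero at m = 1: t = λ / (2 n) = 431 / (2 × 1.329) = 162 nm.

1622 Å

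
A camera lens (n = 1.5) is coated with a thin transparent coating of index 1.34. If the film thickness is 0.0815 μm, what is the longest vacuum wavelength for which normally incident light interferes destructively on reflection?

Top surface (1.0 → 1.34): reflection off a higher-index medium gives a half-wave phase shift.
Ray reflecting at the bottom interface goes from n = 1.34 toward n = 1.5: a half-wave phase shift.
The two reflections carry the same phase change, so no net offset.
With no net inversion, destructive interference in reflection requires 2 n t = (m + ½) λ.
λ = 2 n t / (m + ½). The longest wavelength is m = 0: λ = 2 × 1.34 × 81.5 / 0.500 = 437 nm.

437 nm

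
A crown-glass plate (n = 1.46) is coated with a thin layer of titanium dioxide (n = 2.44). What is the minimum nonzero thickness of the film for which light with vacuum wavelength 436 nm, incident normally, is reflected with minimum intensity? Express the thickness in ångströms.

At the upper boundary (n = 1.0 to n = 2.44) the reflected ray undergoes a half-wave phase shift.
At the lower boundary (n = 2.44 to n = 1.46) the reflected ray undergoes no phase shift.
Net: one phase inversion between the two reflected rays.
For minimum reflection here: 2 n t = m λ.
Minimum nonzero at m = 1: t = λ / (2 n) = 436 / (2 × 2.44) = 89.3 nm.

893 Å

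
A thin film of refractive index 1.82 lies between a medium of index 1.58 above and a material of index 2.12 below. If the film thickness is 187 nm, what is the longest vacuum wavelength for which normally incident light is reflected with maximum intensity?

At the upper boundary (n = 1.58 to n = 1.82) the reflected ray undergoes a half-wave phase shift.
Bottom surface (1.82 → 2.12): reflection off a higher-index medium gives a half-wave phase shift.
Net: no relative phase inversion (both shifts match).
With no net inversion, constructive interference in reflection requires 2 n t = m λ.
λ = 2 n t / m. The longest wavelength is m = 1: λ = 2 × 1.82 × 187 / 1.00 = 681 nm.

681 nm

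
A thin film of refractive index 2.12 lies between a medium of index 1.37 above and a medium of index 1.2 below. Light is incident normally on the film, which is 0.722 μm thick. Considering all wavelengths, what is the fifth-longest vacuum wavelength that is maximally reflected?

680 nm

Top surface (1.37 → 2.12): reflection off a higher-index medium gives a half-wave phase shift.
Bottom surface (2.12 → 1.2): reflection off a lower-index medium gives no phase shift.
Net: one phase inversion between the two reflected rays.
For strong reflection here: 2 n t = (m + ½) λ.
λ = 2 n t / (m + ½). The fifth-longest wavelength is m = 4: λ = 2 × 2.12 × 722 / 4.50 = 680 nm.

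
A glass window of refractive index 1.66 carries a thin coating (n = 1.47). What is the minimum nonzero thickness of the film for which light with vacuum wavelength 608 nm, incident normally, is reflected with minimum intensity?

Ray reflecting at the top interface goes from n = 1.0 toward n = 1.47: a half-wave phase shift.
Bottom surface (1.47 → 1.66): reflection off a higher-index medium gives a half-wave phase shift.
Zero or two π shifts → no net half-wave offset.
With no net inversion, destructive interference in reflection requires 2 n t = (m + ½) λ.
Minimum at m = 0: t = λ / (4 n) = 608 / (4 × 1.47) = 103 nm.

103 nm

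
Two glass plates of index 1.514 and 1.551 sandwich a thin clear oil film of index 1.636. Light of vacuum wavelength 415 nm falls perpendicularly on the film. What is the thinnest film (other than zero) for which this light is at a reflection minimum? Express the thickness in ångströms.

1268 Å

Ray reflecting at the top interface goes from n = 1.514 toward n = 1.636: a half-wave phase shift.
Ray reflecting at the bottom interface goes from n = 1.636 toward n = 1.551: no phase shift.
The two reflections differ by half a wavelength.
For minimum reflection here: 2 n t = m λ.
Minimum nonzero at m = 1: t = λ / (2 n) = 415 / (2 × 1.636) = 127 nm.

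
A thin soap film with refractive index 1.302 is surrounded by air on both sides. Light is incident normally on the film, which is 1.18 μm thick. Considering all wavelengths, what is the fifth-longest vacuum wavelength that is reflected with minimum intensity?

Top surface (1.0 → 1.302): reflection off a higher-index medium gives a half-wave phase shift.
At the lower boundary (n = 1.302 to n = 1.0) the reflected ray undergoes no phase shift.
The two reflections differ by half a wavelength.
So the condition for destructive reflection is 2 n t = m λ.
λ = 2 n t / m. The fifth-longest wavelength is m = 5: λ = 2 × 1.302 × 1180 / 5.00 = 615 nm.

615 nm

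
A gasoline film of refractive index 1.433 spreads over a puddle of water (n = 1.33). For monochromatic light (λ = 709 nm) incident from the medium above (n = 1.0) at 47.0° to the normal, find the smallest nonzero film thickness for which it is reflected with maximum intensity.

Top surface (1.0 → 1.433): reflection off a higher-index medium gives a half-wave phase shift.
At the lower boundary (n = 1.433 to n = 1.33) the reflected ray undergoes no phase shift.
Net: one phase inversion between the two reflected rays.
So the condition for constructive reflection is 2 n t cos θ_r = (m + ½) λ.
Snell's law: 1.0 sin 47.0° = 1.433 sin θ_r → sin θ_r = 0.510, cos θ_r = 0.860.
Minimum at m = 0: t = λ / (4 n cos θ_r) = 709 / (4 × 1.433 × 0.860) = 144 nm.

144 nm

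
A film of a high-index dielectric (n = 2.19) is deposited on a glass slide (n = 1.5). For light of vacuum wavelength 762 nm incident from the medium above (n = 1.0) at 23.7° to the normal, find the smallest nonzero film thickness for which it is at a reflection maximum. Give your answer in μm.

0.0885 μm

Ray reflecting at the top interface goes from n = 1.0 toward n = 2.19: a half-wave phase shift.
Ray reflecting at the bottom interface goes from n = 2.19 toward n = 1.5: no phase shift.
The two reflections differ by half a wavelength.
So the condition for constructive reflection is 2 n t cos θ_r = (m + ½) λ.
Snell's law: 1.0 sin 23.7° = 2.19 sin θ_r → sin θ_r = 0.184, cos θ_r = 0.983.
Minimum at m = 0: t = λ / (4 n cos θ_r) = 762 / (4 × 2.19 × 0.983) = 88.5 nm.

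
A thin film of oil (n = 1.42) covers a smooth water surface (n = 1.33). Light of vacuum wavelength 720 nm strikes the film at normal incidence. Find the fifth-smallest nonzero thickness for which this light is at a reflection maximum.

1141 nm

At the upper boundary (n = 1.0 to n = 1.42) the reflected ray undergoes a half-wave phase shift.
Ray reflecting at the bottom interface goes from n = 1.42 toward n = 1.33: no phase shift.
The two reflections differ by half a wavelength.
For strong reflection here: 2 n t = (m + ½) λ.
The fifth-smallest nonzero thickness corresponds to m = 4: t = (m + ½) λ / (2 n) = 4.50 × 720 / (2 × 1.42) = 1141 nm.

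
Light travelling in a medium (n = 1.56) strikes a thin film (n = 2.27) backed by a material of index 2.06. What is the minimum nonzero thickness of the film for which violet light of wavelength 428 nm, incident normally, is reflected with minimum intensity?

94.3 nm

Ray reflecting at the top interface goes from n = 1.56 toward n = 2.27: a half-wave phase shift.
At the lower boundary (n = 2.27 to n = 2.06) the reflected ray undergoes no phase shift.
Net: one phase inversion between the two reflected rays.
So the condition for destructive reflection is 2 n t = m λ.
Minimum nonzero at m = 1: t = λ / (2 n) = 428 / (2 × 2.27) = 94.3 nm.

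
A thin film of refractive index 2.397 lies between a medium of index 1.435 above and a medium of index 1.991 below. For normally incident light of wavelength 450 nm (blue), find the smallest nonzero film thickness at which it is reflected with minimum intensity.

Top surface (1.435 → 2.397): reflection off a higher-index medium gives a half-wave phase shift.
At the lower boundary (n = 2.397 to n = 1.991) the reflected ray undergoes no phase shift.
Net: one phase inversion between the two reflected rays.
So the condition for destructive reflection is 2 n t = m λ.
Minimum nonzero at m = 1: t = λ / (2 n) = 450 / (2 × 2.397) = 93.9 nm.

93.9 nm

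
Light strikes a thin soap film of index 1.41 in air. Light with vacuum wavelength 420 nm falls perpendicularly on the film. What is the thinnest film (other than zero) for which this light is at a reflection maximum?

74.5 nm

Top surface (1.0 → 1.41): reflection off a higher-index medium gives a half-wave phase shift.
Ray reflecting at the bottom interface goes from n = 1.41 toward n = 1.0: no phase shift.
Net: one phase inversion between the two reflected rays.
So the condition for constructive reflection is 2 n t = (m + ½) λ.
Minimum at m = 0: t = λ / (4 n) = 420 / (4 × 1.41) = 74.5 nm.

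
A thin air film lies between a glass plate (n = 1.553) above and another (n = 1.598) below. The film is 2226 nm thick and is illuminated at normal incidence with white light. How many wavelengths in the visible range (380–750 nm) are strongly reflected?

At the upper boundary (n = 1.553 to n = 1.0) the reflected ray undergoes no phase shift.
Bottom surface (1.0 → 1.598): reflection off a higher-index medium gives a half-wave phase shift.
The two reflections differ by half a wavelength.
With one net inversion, constructive interference in reflection requires 2 n t = (m + ½) λ.
λ = 2 n t / (m + ½) = 4452 / (m + ½) nm.
m=5: 809 nm (IR); m=6: 685 nm (visible); m=7: 594 nm (visible); m=8: 524 nm (visible); m=9: 469 nm (visible); m=10: 424 nm (visible); m=11: 387 nm (visible); m=12: 356 nm (UV).

6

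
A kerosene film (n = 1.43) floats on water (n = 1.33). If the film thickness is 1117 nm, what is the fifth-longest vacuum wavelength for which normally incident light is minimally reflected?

639 nm

Top surface (1.0 → 1.43): reflection off a higher-index medium gives a half-wave phase shift.
At the lower boundary (n = 1.43 to n = 1.33) the reflected ray undergoes no phase shift.
Exactly one π shift → a net half-wave offset.
So the condition for destructive reflection is 2 n t = m λ.
λ = 2 n t / m. The fifth-longest wavelength is m = 5: λ = 2 × 1.43 × 1117 / 5.00 = 639 nm.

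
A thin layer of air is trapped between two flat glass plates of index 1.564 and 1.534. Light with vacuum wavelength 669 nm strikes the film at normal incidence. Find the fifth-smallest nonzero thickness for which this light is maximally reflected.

1505 nm

Ray reflecting at the top interface goes from n = 1.564 toward n = 1.0: no phase shift.
Ray reflecting at the bottom interface goes from n = 1.0 toward n = 1.534: a half-wave phase shift.
Exactly one π shift → a net half-wave offset.
For maximum reflection here: 2 n t = (m + ½) λ.
The fifth-smallest nonzero thickness corresponds to m = 4: t = (m + ½) λ / (2 n) = 4.50 × 669 / (2 × 1.0) = 1505 nm.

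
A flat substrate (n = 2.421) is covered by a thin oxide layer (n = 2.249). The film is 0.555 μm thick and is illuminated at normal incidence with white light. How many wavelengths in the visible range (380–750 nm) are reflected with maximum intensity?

3

Ray reflecting at the top interface goes from n = 1.0 toward n = 2.249: a half-wave phase shift.
Ray reflecting at the bottom interface goes from n = 2.249 toward n = 2.421: a half-wave phase shift.
The two reflections carry the same phase change, so no net offset.
So the condition for constructive reflection is 2 n t = m λ.
λ = 2 n t / m = 2496 / m nm.
m=3: 832 nm (IR); m=4: 624 nm (visible); m=5: 499 nm (visible); m=6: 416 nm (visible); m=7: 357 nm (UV).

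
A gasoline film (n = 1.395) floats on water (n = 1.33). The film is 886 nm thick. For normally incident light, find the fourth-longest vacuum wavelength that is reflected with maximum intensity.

706 nm

At the upper boundary (n = 1.0 to n = 1.395) the reflected ray undergoes a half-wave phase shift.
Bottom surface (1.395 → 1.33): reflection off a lower-index medium gives no phase shift.
Exactly one π shift → a net half-wave offset.
For maximum reflection here: 2 n t = (m + ½) λ.
λ = 2 n t / (m + ½). The fourth-longest wavelength is m = 3: λ = 2 × 1.395 × 886 / 3.50 = 706 nm.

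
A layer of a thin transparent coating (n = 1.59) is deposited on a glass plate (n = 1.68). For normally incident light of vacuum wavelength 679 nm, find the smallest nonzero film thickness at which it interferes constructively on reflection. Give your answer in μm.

At the upper boundary (n = 1.0 to n = 1.59) the reflected ray undergoes a half-wave phase shift.
Ray reflecting at the bottom interface goes from n = 1.59 toward n = 1.68: a half-wave phase shift.
Zero or two π shifts → no net half-wave offset.
With no net inversion, constructive interference in reflection requires 2 n t = m λ.
Minimum nonzero at m = 1: t = λ / (2 n) = 679 / (2 × 1.59) = 214 nm.

0.214 μm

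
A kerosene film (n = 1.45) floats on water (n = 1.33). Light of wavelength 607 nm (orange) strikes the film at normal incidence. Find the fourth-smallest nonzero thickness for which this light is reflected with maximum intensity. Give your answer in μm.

0.733 μm

At the upper boundary (n = 1.0 to n = 1.45) the reflected ray undergoes a half-wave phase shift.
At the lower boundary (n = 1.45 to n = 1.33) the reflected ray undergoes no phase shift.
The two reflections differ by half a wavelength.
With one net inversion, constructive interference in reflection requires 2 n t = (m + ½) λ.
The fourth-smallest nonzero thickness corresponds to m = 3: t = (m + ½) λ / (2 n) = 3.50 × 607 / (2 × 1.45) = 733 nm.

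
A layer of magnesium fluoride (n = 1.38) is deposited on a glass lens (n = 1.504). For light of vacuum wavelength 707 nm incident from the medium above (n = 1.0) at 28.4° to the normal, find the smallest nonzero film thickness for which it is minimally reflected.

Top surface (1.0 → 1.38): reflection off a higher-index medium gives a half-wave phase shift.
At the lower boundary (n = 1.38 to n = 1.504) the reflected ray undergoes a half-wave phase shift.
Net: no relative phase inversion (both shifts match).
For weak reflection here: 2 n t cos θ_r = (m + ½) λ.
Snell's law: 1.0 sin 28.4° = 1.38 sin θ_r → sin θ_r = 0.345, cos θ_r = 0.939.
Minimum at m = 0: t = λ / (4 n cos θ_r) = 707 / (4 × 1.38 × 0.939) = 136 nm.

136 nm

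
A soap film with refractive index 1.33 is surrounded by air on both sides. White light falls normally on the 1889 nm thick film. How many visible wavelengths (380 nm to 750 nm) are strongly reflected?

Ray reflecting at the top interface goes from n = 1.0 toward n = 1.33: a half-wave phase shift.
Ray reflecting at the bottom interface goes from n = 1.33 toward n = 1.0: no phase shift.
Exactly one π shift → a net half-wave offset.
With one net inversion, constructive interference in reflection requires 2 n t = (m + ½) λ.
λ = 2 n t / (m + ½) = 5025 / (m + ½) nm.
m=6: 773 nm (IR); m=7: 670 nm (visible); m=8: 591 nm (visible); m=9: 529 nm (visible); m=10: 479 nm (visible); m=11: 437 nm (visible); m=12: 402 nm (visible); m=13: 372 nm (UV).

6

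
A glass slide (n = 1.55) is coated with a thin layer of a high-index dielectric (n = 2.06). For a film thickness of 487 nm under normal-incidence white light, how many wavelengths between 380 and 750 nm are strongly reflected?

2

Top surface (1.0 → 2.06): reflection off a higher-index medium gives a half-wave phase shift.
Ray reflecting at the bottom interface goes from n = 2.06 toward n = 1.55: no phase shift.
Exactly one π shift → a net half-wave offset.
So the condition for constructive reflection is 2 n t = (m + ½) λ.
λ = 2 n t / (m + ½) = 2006 / (m + ½) nm.
m=2: 803 nm (IR); m=3: 573 nm (visible); m=4: 446 nm (visible); m=5: 365 nm (UV).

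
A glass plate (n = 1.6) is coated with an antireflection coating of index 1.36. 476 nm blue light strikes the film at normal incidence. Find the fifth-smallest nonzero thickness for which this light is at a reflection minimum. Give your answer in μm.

0.788 μm

At the upper boundary (n = 1.0 to n = 1.36) the reflected ray undergoes a half-wave phase shift.
Ray reflecting at the bottom interface goes from n = 1.36 toward n = 1.6: a half-wave phase shift.
The two reflections carry the same phase change, so no net offset.
With no net inversion, destructive interference in reflection requires 2 n t = (m + ½) λ.
The fifth-smallest nonzero thickness corresponds to m = 4: t = (m + ½) λ / (2 n) = 4.50 × 476 / (2 × 1.36) = 788 nm.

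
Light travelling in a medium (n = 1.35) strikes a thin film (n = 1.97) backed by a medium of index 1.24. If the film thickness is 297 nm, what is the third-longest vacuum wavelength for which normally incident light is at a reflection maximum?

468 nm

At the upper boundary (n = 1.35 to n = 1.97) the reflected ray undergoes a half-wave phase shift.
Ray reflecting at the bottom interface goes from n = 1.97 toward n = 1.24: no phase shift.
The two reflections differ by half a wavelength.
So the condition for constructive reflection is 2 n t = (m + ½) λ.
λ = 2 n t / (m + ½). The third-longest wavelength is m = 2: λ = 2 × 1.97 × 297 / 2.50 = 468 nm.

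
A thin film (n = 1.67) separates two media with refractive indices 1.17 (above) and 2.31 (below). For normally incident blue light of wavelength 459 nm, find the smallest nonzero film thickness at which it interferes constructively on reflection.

Ray reflecting at the top interface goes from n = 1.17 toward n = 1.67: a half-wave phase shift.
Bottom surface (1.67 → 2.31): reflection off a higher-index medium gives a half-wave phase shift.
Zero or two π shifts → no net half-wave offset.
For strong reflection here: 2 n t = m λ.
Minimum nonzero at m = 1: t = λ / (2 n) = 459 / (2 × 1.67) = 137 nm.

137 nm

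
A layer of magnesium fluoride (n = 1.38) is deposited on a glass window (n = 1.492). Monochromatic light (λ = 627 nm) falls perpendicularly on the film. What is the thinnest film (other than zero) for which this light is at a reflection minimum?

At the upper boundary (n = 1.0 to n = 1.38) the reflected ray undergoes a half-wave phase shift.
Bottom surface (1.38 → 1.492): reflection off a higher-index medium gives a half-wave phase shift.
Zero or two π shifts → no net half-wave offset.
For minimum reflection here: 2 n t = (m + ½) λ.
Minimum at m = 0: t = λ / (4 n) = 627 / (4 × 1.38) = 114 nm.

114 nm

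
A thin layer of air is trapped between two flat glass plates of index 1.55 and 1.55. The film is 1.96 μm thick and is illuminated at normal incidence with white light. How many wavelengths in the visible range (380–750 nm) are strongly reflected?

Top surface (1.55 → 1.0): reflection off a lower-index medium gives no phase shift.
Bottom surface (1.0 → 1.55): reflection off a higher-index medium gives a half-wave phase shift.
Net: one phase inversion between the two reflected rays.
So the condition for constructive reflection is 2 n t = (m + ½) λ.
λ = 2 n t / (m + ½) = 3920 / (m + ½) nm.
m=4: 871 nm (IR); m=5: 713 nm (visible); m=6: 603 nm (visible); m=7: 523 nm (visible); m=8: 461 nm (visible); m=9: 413 nm (visible); m=10: 373 nm (UV).

5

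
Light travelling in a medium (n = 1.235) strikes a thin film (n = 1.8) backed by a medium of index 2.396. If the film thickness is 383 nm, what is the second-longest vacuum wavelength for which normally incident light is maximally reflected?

689 nm

At the upper boundary (n = 1.235 to n = 1.8) the reflected ray undergoes a half-wave phase shift.
Bottom surface (1.8 → 2.396): reflection off a higher-index medium gives a half-wave phase shift.
Net: no relative phase inversion (both shifts match).
For maximum reflection here: 2 n t = m λ.
λ = 2 n t / m. The second-longest wavelength is m = 2: λ = 2 × 1.8 × 383 / 2.00 = 689 nm.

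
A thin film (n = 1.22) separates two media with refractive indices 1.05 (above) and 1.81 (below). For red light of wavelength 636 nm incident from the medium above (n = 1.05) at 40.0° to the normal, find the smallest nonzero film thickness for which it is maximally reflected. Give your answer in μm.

0.313 μm

At the upper boundary (n = 1.05 to n = 1.22) the reflected ray undergoes a half-wave phase shift.
Bottom surface (1.22 → 1.81): reflection off a higher-index medium gives a half-wave phase shift.
The two reflections carry the same phase change, so no net offset.
With no net inversion, constructive interference in reflection requires 2 n t cos θ_r = m λ.
Snell's law: 1.05 sin 40.0° = 1.22 sin θ_r → sin θ_r = 0.553, cos θ_r = 0.833.
Minimum nonzero at m = 1: t = λ / (2 n cos θ_r) = 636 / (2 × 1.22 × 0.833) = 313 nm.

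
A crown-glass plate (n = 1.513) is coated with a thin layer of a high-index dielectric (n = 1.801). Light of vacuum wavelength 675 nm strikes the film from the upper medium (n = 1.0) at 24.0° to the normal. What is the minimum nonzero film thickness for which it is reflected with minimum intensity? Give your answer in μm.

0.192 μm

At the upper boundary (n = 1.0 to n = 1.801) the reflected ray undergoes a half-wave phase shift.
At the lower boundary (n = 1.801 to n = 1.513) the reflected ray undergoes no phase shift.
The two reflections differ by half a wavelength.
So the condition for destructive reflection is 2 n t cos θ_r = m λ.
Snell's law: 1.0 sin 24.0° = 1.801 sin θ_r → sin θ_r = 0.226, cos θ_r = 0.974.
Minimum nonzero at m = 1: t = λ / (2 n cos θ_r) = 675 / (2 × 1.801 × 0.974) = 192 nm.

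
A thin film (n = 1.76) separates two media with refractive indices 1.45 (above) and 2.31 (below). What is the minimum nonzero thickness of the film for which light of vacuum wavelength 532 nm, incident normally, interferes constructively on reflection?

151 nm

Top surface (1.45 → 1.76): reflection off a higher-index medium gives a half-wave phase shift.
At the lower boundary (n = 1.76 to n = 2.31) the reflected ray undergoes a half-wave phase shift.
Net: no relative phase inversion (both shifts match).
So the condition for constructive reflection is 2 n t = m λ.
Minimum nonzero at m = 1: t = λ / (2 n) = 532 / (2 × 1.76) = 151 nm.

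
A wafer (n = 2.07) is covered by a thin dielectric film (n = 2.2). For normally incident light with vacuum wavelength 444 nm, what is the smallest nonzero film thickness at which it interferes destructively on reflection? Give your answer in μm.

0.101 μm

Top surface (1.0 → 2.2): reflection off a higher-index medium gives a half-wave phase shift.
At the lower boundary (n = 2.2 to n = 2.07) the reflected ray undergoes no phase shift.
Net: one phase inversion between the two reflected rays.
With one net inversion, destructive interference in reflection requires 2 n t = m λ.
The smallest nonzero thickness corresponds to m = 1: t = m λ / (2 n) = 1.00 × 444 / (2 × 2.2) = 101 nm.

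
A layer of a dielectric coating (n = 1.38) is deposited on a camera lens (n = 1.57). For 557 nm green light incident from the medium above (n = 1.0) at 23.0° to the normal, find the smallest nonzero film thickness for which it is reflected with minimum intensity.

105 nm

Top surface (1.0 → 1.38): reflection off a higher-index medium gives a half-wave phase shift.
At the lower boundary (n = 1.38 to n = 1.57) the reflected ray undergoes a half-wave phase shift.
The two reflections carry the same phase change, so no net offset.
For weak reflection here: 2 n t cos θ_r = (m + ½) λ.
Snell's law: 1.0 sin 23.0° = 1.38 sin θ_r → sin θ_r = 0.283, cos θ_r = 0.959.
Minimum at m = 0: t = λ / (4 n cos θ_r) = 557 / (4 × 1.38 × 0.959) = 105 nm.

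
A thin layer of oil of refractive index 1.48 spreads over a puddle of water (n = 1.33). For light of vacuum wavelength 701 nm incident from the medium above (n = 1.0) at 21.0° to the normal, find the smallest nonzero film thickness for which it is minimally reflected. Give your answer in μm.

Ray reflecting at the top interface goes from n = 1.0 toward n = 1.48: a half-wave phase shift.
Ray reflecting at the bottom interface goes from n = 1.48 toward n = 1.33: no phase shift.
Net: one phase inversion between the two reflected rays.
For minimum reflection here: 2 n t cos θ_r = m λ.
Snell's law: 1.0 sin 21.0° = 1.48 sin θ_r → sin θ_r = 0.242, cos θ_r = 0.970.
Minimum nonzero at m = 1: t = λ / (2 n cos θ_r) = 701 / (2 × 1.48 × 0.970) = 244 nm.

0.244 μm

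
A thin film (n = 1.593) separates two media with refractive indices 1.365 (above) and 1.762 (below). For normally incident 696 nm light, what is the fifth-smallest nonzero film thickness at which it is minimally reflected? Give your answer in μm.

Top surface (1.365 → 1.593): reflection off a higher-index medium gives a half-wave phase shift.
Ray reflecting at the bottom interface goes from n = 1.593 toward n = 1.762: a half-wave phase shift.
Zero or two π shifts → no net half-wave offset.
With no net inversion, destructive interference in reflection requires 2 n t = (m + ½) λ.
The fifth-smallest nonzero thickness corresponds to m = 4: t = (m + ½) λ / (2 n) = 4.50 × 696 / (2 × 1.593) = 983 nm.

0.983 μm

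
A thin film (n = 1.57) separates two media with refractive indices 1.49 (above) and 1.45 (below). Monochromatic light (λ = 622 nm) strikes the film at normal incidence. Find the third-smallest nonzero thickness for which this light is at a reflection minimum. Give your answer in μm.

Top surface (1.49 → 1.57): reflection off a higher-index medium gives a half-wave phase shift.
Ray reflecting at the bottom interface goes from n = 1.57 toward n = 1.45: no phase shift.
Net: one phase inversion between the two reflected rays.
So the condition for destructive reflection is 2 n t = m λ.
The third-smallest nonzero thickness corresponds to m = 3: t = m λ / (2 n) = 3.00 × 622 / (2 × 1.57) = 594 nm.

0.594 μm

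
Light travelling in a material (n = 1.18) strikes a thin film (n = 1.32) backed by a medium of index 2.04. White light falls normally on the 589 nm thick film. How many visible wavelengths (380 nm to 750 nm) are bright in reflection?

Ray reflecting at the top interface goes from n = 1.18 toward n = 1.32: a half-wave phase shift.
Bottom surface (1.32 → 2.04): reflection off a higher-index medium gives a half-wave phase shift.
The two reflections carry the same phase change, so no net offset.
For bright reflection here: 2 n t = m λ.
λ = 2 n t / m = 1555 / m nm.
m=2: 777 nm (IR); m=3: 518 nm (visible); m=4: 389 nm (visible); m=5: 311 nm (UV).

2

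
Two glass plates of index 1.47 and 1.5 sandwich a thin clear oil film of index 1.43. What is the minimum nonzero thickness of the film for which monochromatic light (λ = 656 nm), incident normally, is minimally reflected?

Ray reflecting at the top interface goes from n = 1.47 toward n = 1.43: no phase shift.
At the lower boundary (n = 1.43 to n = 1.5) the reflected ray undergoes a half-wave phase shift.
Net: one phase inversion between the two reflected rays.
So the condition for destructive reflection is 2 n t = m λ.
Minimum nonzero at m = 1: t = λ / (2 n) = 656 / (2 × 1.43) = 229 nm.

229 nm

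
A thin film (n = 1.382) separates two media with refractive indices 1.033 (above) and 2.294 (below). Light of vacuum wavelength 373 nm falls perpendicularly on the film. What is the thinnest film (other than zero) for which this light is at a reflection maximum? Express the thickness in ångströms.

Top surface (1.033 → 1.382): reflection off a higher-index medium gives a half-wave phase shift.
Bottom surface (1.382 → 2.294): reflection off a higher-index medium gives a half-wave phase shift.
The two reflections carry the same phase change, so no net offset.
With no net inversion, constructive interference in reflection requires 2 n t = m λ.
Minimum nonzero at m = 1: t = λ / (2 n) = 373 / (2 × 1.382) = 135 nm.

1349 Å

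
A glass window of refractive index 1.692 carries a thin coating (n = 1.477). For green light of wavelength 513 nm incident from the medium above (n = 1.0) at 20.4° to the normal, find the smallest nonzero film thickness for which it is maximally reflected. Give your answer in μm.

0.179 μm

Top surface (1.0 → 1.477): reflection off a higher-index medium gives a half-wave phase shift.
At the lower boundary (n = 1.477 to n = 1.692) the reflected ray undergoes a half-wave phase shift.
Zero or two π shifts → no net half-wave offset.
So the condition for constructive reflection is 2 n t cos θ_r = m λ.
Snell's law: 1.0 sin 20.4° = 1.477 sin θ_r → sin θ_r = 0.236, cos θ_r = 0.972.
Minimum nonzero at m = 1: t = λ / (2 n cos θ_r) = 513 / (2 × 1.477 × 0.972) = 179 nm.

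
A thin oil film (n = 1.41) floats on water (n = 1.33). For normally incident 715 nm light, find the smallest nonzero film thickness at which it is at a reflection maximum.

127 nm

Top surface (1.0 → 1.41): reflection off a higher-index medium gives a half-wave phase shift.
Ray reflecting at the bottom interface goes from n = 1.41 toward n = 1.33: no phase shift.
The two reflections differ by half a wavelength.
With one net inversion, constructive interference in reflection requires 2 n t = (m + ½) λ.
Minimum at m = 0: t = λ / (4 n) = 715 / (4 × 1.41) = 127 nm.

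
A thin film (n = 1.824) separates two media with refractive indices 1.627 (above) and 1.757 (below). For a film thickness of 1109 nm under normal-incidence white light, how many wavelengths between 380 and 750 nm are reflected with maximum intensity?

Top surface (1.627 → 1.824): reflection off a higher-index medium gives a half-wave phase shift.
Bottom surface (1.824 → 1.757): reflection off a lower-index medium gives no phase shift.
Exactly one π shift → a net half-wave offset.
For strong reflection here: 2 n t = (m + ½) λ.
λ = 2 n t / (m + ½) = 4046 / (m + ½) nm.
m=4: 899 nm (IR); m=5: 736 nm (visible); m=6: 622 nm (visible); m=7: 539 nm (visible); m=8: 476 nm (visible); m=9: 426 nm (visible); m=10: 385 nm (visible); m=11: 352 nm (UV).

6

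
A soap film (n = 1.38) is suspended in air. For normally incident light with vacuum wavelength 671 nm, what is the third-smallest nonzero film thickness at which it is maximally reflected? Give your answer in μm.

0.608 μm

Top surface (1.0 → 1.38): reflection off a higher-index medium gives a half-wave phase shift.
Bottom surface (1.38 → 1.0): reflection off a lower-index medium gives no phase shift.
The two reflections differ by half a wavelength.
For strong reflection here: 2 n t = (m + ½) λ.
The third-smallest nonzero thickness corresponds to m = 2: t = (m + ½) λ / (2 n) = 2.50 × 671 / (2 × 1.38) = 608 nm.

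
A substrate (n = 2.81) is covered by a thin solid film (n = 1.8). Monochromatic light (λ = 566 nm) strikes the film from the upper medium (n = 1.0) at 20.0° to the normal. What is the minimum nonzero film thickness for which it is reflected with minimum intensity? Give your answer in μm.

0.0801 μm

At the upper boundary (n = 1.0 to n = 1.8) the reflected ray undergoes a half-wave phase shift.
At the lower boundary (n = 1.8 to n = 2.81) the reflected ray undergoes a half-wave phase shift.
Zero or two π shifts → no net half-wave offset.
For weak reflection here: 2 n t cos θ_r = (m + ½) λ.
Snell's law: 1.0 sin 20.0° = 1.8 sin θ_r → sin θ_r = 0.190, cos θ_r = 0.982.
Minimum at m = 0: t = λ / (4 n cos θ_r) = 566 / (4 × 1.8 × 0.982) = 80.1 nm.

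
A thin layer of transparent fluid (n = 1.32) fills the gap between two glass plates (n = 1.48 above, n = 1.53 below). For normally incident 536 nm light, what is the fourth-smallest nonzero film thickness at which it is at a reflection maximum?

Top surface (1.48 → 1.32): reflection off a lower-index medium gives no phase shift.
Ray reflecting at the bottom interface goes from n = 1.32 toward n = 1.53: a half-wave phase shift.
Net: one phase inversion between the two reflected rays.
For strong reflection here: 2 n t = (m + ½) λ.
The fourth-smallest nonzero thickness corresponds to m = 3: t = (m + ½) λ / (2 n) = 3.50 × 536 / (2 × 1.32) = 711 nm.

711 nm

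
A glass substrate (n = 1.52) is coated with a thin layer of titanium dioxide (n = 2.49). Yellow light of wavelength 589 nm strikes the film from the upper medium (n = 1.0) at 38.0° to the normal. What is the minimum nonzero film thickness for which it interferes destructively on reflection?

Top surface (1.0 → 2.49): reflection off a higher-index medium gives a half-wave phase shift.
Ray reflecting at the bottom interface goes from n = 2.49 toward n = 1.52: no phase shift.
Net: one phase inversion between the two reflected rays.
For weak reflection here: 2 n t cos θ_r = m λ.
Snell's law: 1.0 sin 38.0° = 2.49 sin θ_r → sin θ_r = 0.247, cos θ_r = 0.969.
Minimum nonzero at m = 1: t = λ / (2 n cos θ_r) = 589 / (2 × 2.49 × 0.969) = 122 nm.

122 nm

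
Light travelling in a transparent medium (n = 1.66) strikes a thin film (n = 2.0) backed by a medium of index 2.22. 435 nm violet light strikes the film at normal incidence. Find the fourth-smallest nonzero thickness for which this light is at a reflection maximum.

435 nm

Top surface (1.66 → 2.0): reflection off a higher-index medium gives a half-wave phase shift.
Bottom surface (2.0 → 2.22): reflection off a higher-index medium gives a half-wave phase shift.
Zero or two π shifts → no net half-wave offset.
For bright reflection here: 2 n t = m λ.
The fourth-smallest nonzero thickness corresponds to m = 4: t = m λ / (2 n) = 4.00 × 435 / (2 × 2.0) = 435 nm.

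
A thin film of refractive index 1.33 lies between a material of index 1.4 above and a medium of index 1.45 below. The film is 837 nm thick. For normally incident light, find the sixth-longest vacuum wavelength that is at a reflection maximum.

Top surface (1.4 → 1.33): reflection off a lower-index medium gives no phase shift.
Bottom surface (1.33 → 1.45): reflection off a higher-index medium gives a half-wave phase shift.
Net: one phase inversion between the two reflected rays.
So the condition for constructive reflection is 2 n t = (m + ½) λ.
λ = 2 n t / (m + ½). The sixth-longest wavelength is m = 5: λ = 2 × 1.33 × 837 / 5.50 = 405 nm.

405 nm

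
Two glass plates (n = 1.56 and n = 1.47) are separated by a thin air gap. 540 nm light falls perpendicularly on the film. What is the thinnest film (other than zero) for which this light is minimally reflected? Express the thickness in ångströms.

2700 Å

Ray reflecting at the top interface goes from n = 1.56 toward n = 1.0: no phase shift.
Bottom surface (1.0 → 1.47): reflection off a higher-index medium gives a half-wave phase shift.
Exactly one π shift → a net half-wave offset.
With one net inversion, destructive interference in reflection requires 2 n t = m λ.
Minimum nonzero at m = 1: t = λ / (2 n) = 540 / (2 × 1.0) = 270 nm.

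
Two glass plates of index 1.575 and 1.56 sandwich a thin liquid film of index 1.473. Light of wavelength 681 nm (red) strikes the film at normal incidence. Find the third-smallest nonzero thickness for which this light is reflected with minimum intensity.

693 nm

Ray reflecting at the top interface goes from n = 1.575 toward n = 1.473: no phase shift.
Bottom surface (1.473 → 1.56): reflection off a higher-index medium gives a half-wave phase shift.
The two reflections differ by half a wavelength.
For weak reflection here: 2 n t = m λ.
The third-smallest nonzero thickness corresponds to m = 3: t = m λ / (2 n) = 3.00 × 681 / (2 × 1.473) = 693 nm.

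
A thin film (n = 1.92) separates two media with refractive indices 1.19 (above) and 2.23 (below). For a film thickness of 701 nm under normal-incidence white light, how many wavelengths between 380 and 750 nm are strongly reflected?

4

Top surface (1.19 → 1.92): reflection off a higher-index medium gives a half-wave phase shift.
Bottom surface (1.92 → 2.23): reflection off a higher-index medium gives a half-wave phase shift.
Net: no relative phase inversion (both shifts match).
For strong reflection here: 2 n t = m λ.
λ = 2 n t / m = 2692 / m nm.
m=3: 897 nm (IR); m=4: 673 nm (visible); m=5: 538 nm (visible); m=6: 449 nm (visible); m=7: 385 nm (visible); m=8: 336 nm (UV).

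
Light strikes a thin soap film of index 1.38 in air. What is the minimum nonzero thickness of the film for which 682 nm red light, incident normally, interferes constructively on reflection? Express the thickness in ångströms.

1236 Å

At the upper boundary (n = 1.0 to n = 1.38) the reflected ray undergoes a half-wave phase shift.
At the lower boundary (n = 1.38 to n = 1.0) the reflected ray undergoes no phase shift.
Net: one phase inversion between the two reflected rays.
For bright reflection here: 2 n t = (m + ½) λ.
Minimum at m = 0: t = λ / (4 n) = 682 / (4 × 1.38) = 124 nm.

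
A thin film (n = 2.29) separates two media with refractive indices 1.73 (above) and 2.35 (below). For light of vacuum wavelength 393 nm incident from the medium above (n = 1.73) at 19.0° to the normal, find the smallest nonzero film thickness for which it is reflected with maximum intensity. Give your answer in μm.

0.0885 μm

Ray reflecting at the top interface goes from n = 1.73 toward n = 2.29: a half-wave phase shift.
Bottom surface (2.29 → 2.35): reflection off a higher-index medium gives a half-wave phase shift.
The two reflections carry the same phase change, so no net offset.
For bright reflection here: 2 n t cos θ_r = m λ.
Snell's law: 1.73 sin 19.0° = 2.29 sin θ_r → sin θ_r = 0.246, cos θ_r = 0.969.
Minimum nonzero at m = 1: t = λ / (2 n cos θ_r) = 393 / (2 × 2.29 × 0.969) = 88.5 nm.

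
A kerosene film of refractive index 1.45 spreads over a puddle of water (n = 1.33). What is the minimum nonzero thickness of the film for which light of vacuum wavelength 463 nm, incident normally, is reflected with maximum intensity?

79.8 nm

Top surface (1.0 → 1.45): reflection off a higher-index medium gives a half-wave phase shift.
Bottom surface (1.45 → 1.33): reflection off a lower-index medium gives no phase shift.
Exactly one π shift → a net half-wave offset.
With one net inversion, constructive interference in reflection requires 2 n t = (m + ½) λ.
Minimum at m = 0: t = λ / (4 n) = 463 / (4 × 1.45) = 79.8 nm.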